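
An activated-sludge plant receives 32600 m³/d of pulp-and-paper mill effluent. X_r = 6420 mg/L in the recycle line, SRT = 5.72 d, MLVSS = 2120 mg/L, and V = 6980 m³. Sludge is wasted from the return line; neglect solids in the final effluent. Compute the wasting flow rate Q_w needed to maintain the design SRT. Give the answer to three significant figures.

Q_w ≈ 403 m³/d

Q_w = (V·X)/(θ_c X_r) = 6980 × 2120 / (5.72 × 6420) = 403.0 m³/d.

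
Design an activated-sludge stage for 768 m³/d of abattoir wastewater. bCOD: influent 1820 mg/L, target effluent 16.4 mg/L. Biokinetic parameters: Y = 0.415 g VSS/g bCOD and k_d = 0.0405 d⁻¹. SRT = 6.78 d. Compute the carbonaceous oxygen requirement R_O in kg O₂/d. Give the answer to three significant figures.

Correct the yield for decay: Y_obs = Y/(1 + k_d θ_c) = 0.415 / (1 + 0.0405 × 6.78) = 0.415 / 1.275 = 0.3256.
ΔS = 1820 − 16.4 = 1804 mg/L, so the substrate removal rate is 768 × 1804/1000 = 1385 kg bCOD/d.
Biomass synthesised: P_X = Y_obs × 1385 = 451.0 kg VSS/d.
Carbonaceous O₂ demand = substrate oxidised − cell-mass equivalent = 1385 − 1.42 × 451.0 = 744.7 kg O₂/d.

R_O ≈ 745 kg O₂/d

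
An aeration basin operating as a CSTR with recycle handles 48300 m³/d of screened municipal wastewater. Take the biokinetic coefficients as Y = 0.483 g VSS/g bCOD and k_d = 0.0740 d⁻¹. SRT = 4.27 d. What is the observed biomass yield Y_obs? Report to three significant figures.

Y_obs ≈ 0.367 g VSS/g bCOD

The observed yield is Y_obs = Y/(1 + k_d·θ_c) = 0.483 / (1 + 0.0740 × 4.27) = 0.483 / 1.316 = 0.3670 g VSS per g bCOD removed.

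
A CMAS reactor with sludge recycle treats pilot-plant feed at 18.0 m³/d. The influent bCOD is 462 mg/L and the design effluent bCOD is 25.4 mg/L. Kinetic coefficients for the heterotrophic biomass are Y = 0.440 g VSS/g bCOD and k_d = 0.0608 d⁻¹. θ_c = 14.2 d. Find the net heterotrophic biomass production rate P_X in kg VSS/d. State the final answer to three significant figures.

P_X ≈ 1.86 kg VSS/d

Y_obs = Y / (1 + k_d θ_c) = 0.440 / (1 + 0.0608 × 14.2) = 0.440 / 1.863 = 0.2361.
Substrate removed = Q·(S₀ − S) = 18.0 m³/d × (462 − 25.4) g/m³ = 7.86×10^3 g/d = 7.859 kg/d.
Biomass produced: P_X = Y_obs·Q·ΔS = 0.2361 × 7.859 ≈ 1.856 kg VSS/d.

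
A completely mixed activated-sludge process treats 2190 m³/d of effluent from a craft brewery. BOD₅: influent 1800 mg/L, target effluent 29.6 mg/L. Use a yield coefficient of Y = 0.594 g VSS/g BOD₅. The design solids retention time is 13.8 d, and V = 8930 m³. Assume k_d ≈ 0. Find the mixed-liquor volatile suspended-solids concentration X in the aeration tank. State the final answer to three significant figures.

X ≈ 3560 mg/L

From V·X = Y·Q·(S₀ − S)·θ_c (decay neglected): X = 0.594 × 2190 × (1800 − 29.6) × 13.8 / 8930 = 3559 mg/L.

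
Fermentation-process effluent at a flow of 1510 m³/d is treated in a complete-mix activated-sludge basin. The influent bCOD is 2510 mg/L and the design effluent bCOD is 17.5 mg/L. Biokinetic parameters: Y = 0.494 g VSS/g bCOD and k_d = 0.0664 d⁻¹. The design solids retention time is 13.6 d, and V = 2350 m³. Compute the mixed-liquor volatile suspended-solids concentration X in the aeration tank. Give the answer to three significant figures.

From V·X·(1 + k_d·θ_c) = Y·Q·(S₀ − S)·θ_c: X = 0.494 × 1510 × (2510 − 17.5) × 13.6 / [2350 × (1 + 0.0664 × 13.6)] = 5654 mg/L.

X ≈ 5650 mg/L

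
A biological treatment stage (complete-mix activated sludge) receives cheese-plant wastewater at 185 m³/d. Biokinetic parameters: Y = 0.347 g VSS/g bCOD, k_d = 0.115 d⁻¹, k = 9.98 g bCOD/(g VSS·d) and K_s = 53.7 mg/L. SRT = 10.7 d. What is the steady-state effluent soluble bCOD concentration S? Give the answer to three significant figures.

For a completely mixed reactor with recycle the Lawrence–McCarty relation gives S = K_s·(1 + k_d·θ_c) / [θ_c·(Y·k − k_d) − 1] = 53.7 × (1 + 0.115 × 10.7) / [10.7 × (0.347 × 9.98 − 0.115) − 1] = 119.8 / 34.82 = 3.439 mg/L.

S ≈ 3.44 mg/L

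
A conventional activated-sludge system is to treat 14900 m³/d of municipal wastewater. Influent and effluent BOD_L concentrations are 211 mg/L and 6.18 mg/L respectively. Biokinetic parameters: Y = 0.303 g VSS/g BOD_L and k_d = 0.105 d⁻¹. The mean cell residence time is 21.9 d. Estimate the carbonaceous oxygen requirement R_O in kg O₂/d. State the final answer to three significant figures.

R_O ≈ 2650 kg O₂/d

Correct the yield for decay: Y_obs = Y/(1 + k_d θ_c) = 0.303 / (1 + 0.105 × 21.9) = 0.303 / 3.299 = 0.09183.
Substrate removed = Q·(S₀ − S) = 14900 m³/d × (211 − 6.18) g/m³ = 3.05×10^6 g/d = 3052 kg/d.
P_X = Y_obs·Q·(S₀ − S) = 0.09183 × 3052 = 280.3 kg VSS/d.
Carbonaceous O₂ demand = substrate oxidised − cell-mass equivalent = 3052 − 1.42 × 280.3 = 2654 kg O₂/d.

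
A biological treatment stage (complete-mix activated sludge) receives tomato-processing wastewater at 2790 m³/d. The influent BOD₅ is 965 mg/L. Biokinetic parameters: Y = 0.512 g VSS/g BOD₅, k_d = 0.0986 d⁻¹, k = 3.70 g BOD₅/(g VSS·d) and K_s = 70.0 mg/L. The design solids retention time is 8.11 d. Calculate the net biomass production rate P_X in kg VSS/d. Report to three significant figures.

P_X ≈ 759 kg VSS/d

For a completely mixed reactor with recycle the Lawrence–McCarty relation gives S = K_s·(1 + k_d·θ_c) / [θ_c·(Y·k − k_d) − 1] = 70.0 × (1 + 0.0986 × 8.11) / [8.11 × (0.512 × 3.70 − 0.0986) − 1] = 126.0 / 13.56 = 9.288 mg/L.
Correct the yield for decay: Y_obs = Y/(1 + k_d θ_c) = 0.512 / (1 + 0.0986 × 8.11) = 0.512 / 1.800 = 0.2845.
Q·(S₀ − S) = 2790 × (965 − 9.29) × 10⁻³ = 2666 kg/d removed.
So the net sludge growth is P_X = 0.2845 × 2666 = 758.6 kg VSS/d.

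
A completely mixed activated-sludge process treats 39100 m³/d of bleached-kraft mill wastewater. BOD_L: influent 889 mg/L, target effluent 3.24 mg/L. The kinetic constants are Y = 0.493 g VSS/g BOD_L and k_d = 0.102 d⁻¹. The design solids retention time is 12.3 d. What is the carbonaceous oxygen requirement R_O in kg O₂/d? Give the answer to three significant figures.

The observed yield is Y_obs = Y/(1 + k_d·θ_c) = 0.493 / (1 + 0.102 × 12.3) = 0.493 / 2.255 = 0.2187 g VSS per g BOD_L removed.
Q·(S₀ − S) = 39100 × (889 − 3.24) × 10⁻³ = 34633 kg/d removed.
P_X = Y_obs·Q·(S₀ − S) = 0.2187 × 34633 = 7573 kg VSS/d.
Carbonaceous O₂ demand = substrate oxidised − cell-mass equivalent = 34633 − 1.42 × 7573 = 23879 kg O₂/d.

R_O ≈ 23900 kg O₂/d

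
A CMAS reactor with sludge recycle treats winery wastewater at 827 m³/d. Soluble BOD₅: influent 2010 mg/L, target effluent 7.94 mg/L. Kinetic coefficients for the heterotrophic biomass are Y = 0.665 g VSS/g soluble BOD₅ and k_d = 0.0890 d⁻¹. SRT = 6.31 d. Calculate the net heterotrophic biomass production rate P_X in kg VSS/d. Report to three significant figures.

P_X ≈ 705 kg VSS/d

Y_obs = Y / (1 + k_d θ_c) = 0.665 / (1 + 0.0890 × 6.31) = 0.665 / 1.562 = 0.4258.
Substrate removed = Q·(S₀ − S) = 827 m³/d × (2010 − 7.94) g/m³ = 1.66×10^6 g/d = 1656 kg/d.
So the net sludge growth is P_X = 0.4258 × 1656 = 705.1 kg VSS/d.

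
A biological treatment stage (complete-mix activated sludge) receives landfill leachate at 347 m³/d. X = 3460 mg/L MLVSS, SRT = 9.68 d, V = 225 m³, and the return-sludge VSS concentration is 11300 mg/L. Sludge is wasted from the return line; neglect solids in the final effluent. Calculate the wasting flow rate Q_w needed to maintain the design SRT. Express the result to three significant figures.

Q_w ≈ 7.12 m³/d

Wasting from the return line (neglecting effluent solids): Q_w = V·X / (θ_c·X_r) = 225.0 × 3460 / (9.68 × 11300) = 7.117 m³/d.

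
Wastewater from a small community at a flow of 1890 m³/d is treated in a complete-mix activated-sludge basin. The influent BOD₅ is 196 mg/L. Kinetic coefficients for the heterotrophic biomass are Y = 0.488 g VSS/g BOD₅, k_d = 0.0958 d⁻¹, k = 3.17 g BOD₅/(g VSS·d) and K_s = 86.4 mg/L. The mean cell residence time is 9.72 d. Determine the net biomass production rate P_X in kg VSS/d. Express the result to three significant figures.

For a completely mixed reactor with recycle the Lawrence–McCarty relation gives S = K_s·(1 + k_d·θ_c) / [θ_c·(Y·k − k_d) − 1] = 86.4 × (1 + 0.0958 × 9.72) / [9.72 × (0.488 × 3.17 − 0.0958) − 1] = 166.9 / 13.11 = 12.73 mg/L.
Correct the yield for decay: Y_obs = Y/(1 + k_d θ_c) = 0.488 / (1 + 0.0958 × 9.72) = 0.488 / 1.931 = 0.2527.
Q·(S₀ − S) = 1890 × (196 − 12.7) × 10⁻³ = 346.4 kg/d removed.
Biomass produced: P_X = Y_obs·Q·ΔS = 0.2527 × 346.4 ≈ 87.54 kg VSS/d.

P_X ≈ 87.5 kg VSS/d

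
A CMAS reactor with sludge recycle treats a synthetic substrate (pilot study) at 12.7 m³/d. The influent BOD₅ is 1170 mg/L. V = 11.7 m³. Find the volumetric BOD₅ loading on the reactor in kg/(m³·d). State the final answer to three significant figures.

L_v ≈ 1.27 kg BOD₅/(m³·d)

L_v = Q S₀ / V = 12.7 × 1170 × 10⁻³ / 11.70 = 1.270 kg/(m³·d).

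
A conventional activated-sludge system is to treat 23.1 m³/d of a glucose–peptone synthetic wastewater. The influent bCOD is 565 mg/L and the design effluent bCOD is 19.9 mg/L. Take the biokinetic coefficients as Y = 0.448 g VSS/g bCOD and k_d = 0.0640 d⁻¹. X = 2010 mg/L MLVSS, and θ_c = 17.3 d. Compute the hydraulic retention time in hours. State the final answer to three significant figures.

τ ≈ 23.9 h

Steady-state biomass mass balance: V·X·(1 + k_d·θ_c) = Y·Q·(S₀ − S)·θ_c, so V = 0.448 × 23.1 × (565 − 19.9) × 17.3 / [2010 × (1 + 0.0640 × 17.3)] = 9.76×10^4 / 4235 = 23.04 m³.
Hydraulic retention time τ = V/Q = 23.04 / 23.1 = 0.9975 d = 23.94 h.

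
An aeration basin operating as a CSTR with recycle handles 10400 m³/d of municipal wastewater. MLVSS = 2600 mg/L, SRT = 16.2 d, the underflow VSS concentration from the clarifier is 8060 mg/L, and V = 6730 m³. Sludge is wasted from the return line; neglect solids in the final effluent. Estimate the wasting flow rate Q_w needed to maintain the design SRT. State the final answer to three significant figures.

Q_w ≈ 134 m³/d

θ_c = V·X/(Q_w·X_r) when wasting from the recycle, so Q_w = V·X/(θ_c·X_r) = 6730 × 2600 / (16.2 × 8060) = 134.0 m³/d.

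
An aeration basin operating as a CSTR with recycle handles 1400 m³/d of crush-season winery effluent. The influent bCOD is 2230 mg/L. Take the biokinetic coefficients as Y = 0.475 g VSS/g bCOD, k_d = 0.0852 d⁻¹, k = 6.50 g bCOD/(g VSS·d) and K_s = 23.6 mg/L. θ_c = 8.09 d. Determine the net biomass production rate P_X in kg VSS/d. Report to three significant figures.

P_X ≈ 877 kg VSS/d

From the Monod/SRT balance for a CMAS, S = K_s·(1+k_d θ_c)/[θ_c·(Y k − k_d) − 1] = 23.6 × (1 + 0.0852 × 8.09) / [8.09 × (0.475 × 6.50 − 0.0852) − 1] = 39.87 / 23.29 = 1.712 mg/L.
The observed yield is Y_obs = Y/(1 + k_d·θ_c) = 0.475 / (1 + 0.0852 × 8.09) = 0.475 / 1.689 = 0.2812 g VSS per g bCOD removed.
Mass of bCOD removed per day: Q(S₀ − S) = 1400 × 2228 g/m³ = 3120 kg/d.
So the net sludge growth is P_X = 0.2812 × 3120 = 877.2 kg VSS/d.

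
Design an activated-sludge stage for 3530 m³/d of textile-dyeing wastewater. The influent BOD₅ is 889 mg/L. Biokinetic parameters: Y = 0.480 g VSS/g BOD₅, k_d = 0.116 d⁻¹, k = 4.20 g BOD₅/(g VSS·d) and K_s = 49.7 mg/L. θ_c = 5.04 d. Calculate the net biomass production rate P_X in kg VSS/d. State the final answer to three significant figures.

P_X ≈ 941 kg VSS/d

Effluent substrate depends only on kinetics and SRT: S = K_s(1 + k_d θ_c) / [θ_c(Yk − k_d) − 1] = 49.7 × (1 + 0.116 × 5.04) / [5.04 × (0.480 × 4.20 − 0.116) − 1] = 78.76 / 8.576 = 9.183 mg/L.
Observed yield with endogenous decay: Y_obs = Y / (1 + k_d·θ_c) = 0.480 / (1 + 0.116 × 5.04) = 0.480 / 1.585 = 0.3029 g VSS/g BOD₅.
Q·(S₀ − S) = 3530 × (889 − 9.18) × 10⁻³ = 3106 kg/d removed.
P_X = Y_obs · Q(S₀ − S) = 0.3029 × 3106 = 940.8 kg VSS/d.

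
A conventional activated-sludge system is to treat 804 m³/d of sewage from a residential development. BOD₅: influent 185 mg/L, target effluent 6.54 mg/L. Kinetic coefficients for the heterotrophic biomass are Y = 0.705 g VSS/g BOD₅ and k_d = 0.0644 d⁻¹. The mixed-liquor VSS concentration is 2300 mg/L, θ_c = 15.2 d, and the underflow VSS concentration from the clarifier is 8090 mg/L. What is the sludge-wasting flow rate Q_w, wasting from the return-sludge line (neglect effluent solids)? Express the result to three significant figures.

From the SRT design equation V = Y Q (S₀−S) θ_c / [X (1 + k_d θ_c)] = 0.705 × 804 × (185 − 6.54) × 15.2 / [2300 × (1 + 0.0644 × 15.2)] = 1.54×10^6 / 4551 = 337.8 m³.
Q_w = (V·X)/(θ_c X_r) = 337.8 × 2300 / (15.2 × 8090) = 6.319 m³/d.

Q_w ≈ 6.32 m³/d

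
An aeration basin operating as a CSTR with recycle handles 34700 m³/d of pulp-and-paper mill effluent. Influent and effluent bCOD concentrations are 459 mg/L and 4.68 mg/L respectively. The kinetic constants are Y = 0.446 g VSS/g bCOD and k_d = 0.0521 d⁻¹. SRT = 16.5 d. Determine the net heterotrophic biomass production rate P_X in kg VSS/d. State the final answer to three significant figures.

P_X ≈ 3780 kg VSS/d

Correct the yield for decay: Y_obs = Y/(1 + k_d θ_c) = 0.446 / (1 + 0.0521 × 16.5) = 0.446 / 1.860 = 0.2398.
Substrate removed = Q·(S₀ − S) = 34700 m³/d × (459 − 4.68) g/m³ = 1.58×10^7 g/d = 15765 kg/d.
Net biomass production P_X = Y_obs × Q·(S₀ − S) = 0.2398 × 15765 = 3781 kg VSS/d.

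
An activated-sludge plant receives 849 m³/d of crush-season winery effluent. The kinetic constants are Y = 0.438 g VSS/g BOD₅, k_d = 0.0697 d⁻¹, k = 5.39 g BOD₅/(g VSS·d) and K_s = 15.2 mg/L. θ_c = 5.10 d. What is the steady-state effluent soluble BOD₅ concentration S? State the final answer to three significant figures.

From the Monod/SRT balance for a CMAS, S = K_s·(1+k_d θ_c)/[θ_c·(Y k − k_d) − 1] = 15.2 × (1 + 0.0697 × 5.10) / [5.10 × (0.438 × 5.39 − 0.0697) − 1] = 20.60 / 10.68 = 1.928 mg/L.

S ≈ 1.93 mg/L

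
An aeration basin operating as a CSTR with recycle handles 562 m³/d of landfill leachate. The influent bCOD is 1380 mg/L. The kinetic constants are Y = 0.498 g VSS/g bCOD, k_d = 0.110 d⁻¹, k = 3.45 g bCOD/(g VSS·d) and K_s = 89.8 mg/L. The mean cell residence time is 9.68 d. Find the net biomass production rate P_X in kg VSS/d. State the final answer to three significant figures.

Effluent substrate depends only on kinetics and SRT: S = K_s(1 + k_d θ_c) / [θ_c(Yk − k_d) − 1] = 89.8 × (1 + 0.110 × 9.68) / [9.68 × (0.498 × 3.45 − 0.110) − 1] = 185.4 / 14.57 = 12.73 mg/L.
Correct the yield for decay: Y_obs = Y/(1 + k_d θ_c) = 0.498 / (1 + 0.110 × 9.68) = 0.498 / 2.065 = 0.2412.
ΔS = 1380 − 12.7 = 1367 mg/L, so the substrate removal rate is 562 × 1367/1000 = 768.4 kg bCOD/d.
Net biomass production P_X = Y_obs × Q·(S₀ − S) = 0.2412 × 768.4 = 185.3 kg VSS/d.

P_X ≈ 185 kg VSS/d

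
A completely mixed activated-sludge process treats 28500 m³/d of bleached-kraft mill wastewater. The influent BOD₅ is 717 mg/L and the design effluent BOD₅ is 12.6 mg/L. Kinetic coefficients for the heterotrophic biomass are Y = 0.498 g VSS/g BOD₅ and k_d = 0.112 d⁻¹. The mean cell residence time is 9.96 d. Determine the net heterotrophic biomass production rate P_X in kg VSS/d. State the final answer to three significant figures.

Observed yield with endogenous decay: Y_obs = Y / (1 + k_d·θ_c) = 0.498 / (1 + 0.112 × 9.96) = 0.498 / 2.116 = 0.2354 g VSS/g BOD₅.
Substrate removed = Q·(S₀ − S) = 28500 m³/d × (717 − 12.6) g/m³ = 2.01×10^7 g/d = 20075 kg/d.
Net biomass production P_X = Y_obs × Q·(S₀ − S) = 0.2354 × 20075 = 4726 kg VSS/d.

P_X ≈ 4730 kg VSS/d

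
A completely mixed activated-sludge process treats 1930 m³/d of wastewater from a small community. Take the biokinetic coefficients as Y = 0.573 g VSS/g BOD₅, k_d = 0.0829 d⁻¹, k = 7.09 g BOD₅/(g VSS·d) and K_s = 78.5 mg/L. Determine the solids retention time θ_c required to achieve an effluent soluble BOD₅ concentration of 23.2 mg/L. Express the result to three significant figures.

θ_c ≈ 1.19 d

Specific growth rate at S = 23.2 mg/L: μ = YkS/(K_s+S) = 0.573·7.09·23.2/(78.5+23.2) = 0.9268 d⁻¹.
Then 1/θ_c = μ − k_d = 0.9268 − 0.0829 = 0.8439 d⁻¹, giving θ_c = 1.185 d.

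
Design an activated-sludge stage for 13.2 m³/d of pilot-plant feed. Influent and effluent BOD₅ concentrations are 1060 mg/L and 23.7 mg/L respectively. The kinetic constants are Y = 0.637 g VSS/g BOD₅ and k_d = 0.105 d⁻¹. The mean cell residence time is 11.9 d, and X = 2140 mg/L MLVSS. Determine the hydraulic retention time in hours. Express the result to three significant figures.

τ ≈ 39.2 h

From the SRT design equation V = Y Q (S₀−S) θ_c / [X (1 + k_d θ_c)] = 0.637 × 13.2 × (1060 − 23.7) × 11.9 / [2140 × (1 + 0.105 × 11.9)] = 1.04×10^5 / 4814 = 21.54 m³.
HRT = V/Q = 21.54 m³ / 13.2 m³·d⁻¹ = 1.632 d × 24 = 39.16 h.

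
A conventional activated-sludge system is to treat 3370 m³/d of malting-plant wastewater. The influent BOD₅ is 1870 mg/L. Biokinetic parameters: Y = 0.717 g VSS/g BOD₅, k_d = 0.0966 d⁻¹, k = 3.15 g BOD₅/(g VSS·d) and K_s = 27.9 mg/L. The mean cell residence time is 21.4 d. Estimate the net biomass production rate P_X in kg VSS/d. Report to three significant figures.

P_X ≈ 1470 kg VSS/d

Effluent substrate depends only on kinetics and SRT: S = K_s(1 + k_d θ_c) / [θ_c(Yk − k_d) − 1] = 27.9 × (1 + 0.0966 × 21.4) / [21.4 × (0.717 × 3.15 − 0.0966) − 1] = 85.58 / 45.27 = 1.891 mg/L.
Observed yield with endogenous decay: Y_obs = Y / (1 + k_d·θ_c) = 0.717 / (1 + 0.0966 × 21.4) = 0.717 / 3.067 = 0.2338 g VSS/g BOD₅.
Substrate removed = Q·(S₀ − S) = 3370 m³/d × (1870 − 1.89) g/m³ = 6.3×10^6 g/d = 6296 kg/d.
Biomass produced: P_X = Y_obs·Q·ΔS = 0.2338 × 6296 ≈ 1472 kg VSS/d.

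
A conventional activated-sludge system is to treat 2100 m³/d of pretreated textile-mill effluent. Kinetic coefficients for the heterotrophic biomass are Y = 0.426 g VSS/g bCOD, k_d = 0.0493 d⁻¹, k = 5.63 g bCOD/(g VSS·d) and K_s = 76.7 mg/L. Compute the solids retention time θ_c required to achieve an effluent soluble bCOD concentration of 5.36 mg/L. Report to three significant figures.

From 1/θ_c = Y·k·S/(K_s + S) − k_d: Y·k·S/(K_s+S) = 0.426 × 5.63 × 5.36 / (76.7 + 5.36) = 0.1567 d⁻¹.
θ_c = 1/(μ − k_d) = 1/(0.1567 − 0.0493) = 1/0.1074 = 9.315 d.

θ_c ≈ 9.31 d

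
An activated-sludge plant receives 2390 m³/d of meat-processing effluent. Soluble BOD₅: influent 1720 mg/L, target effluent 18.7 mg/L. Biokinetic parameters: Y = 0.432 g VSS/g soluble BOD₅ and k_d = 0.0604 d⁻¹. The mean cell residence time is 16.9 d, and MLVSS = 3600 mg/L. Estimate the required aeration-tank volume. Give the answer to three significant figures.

Steady-state biomass mass balance: V·X·(1 + k_d·θ_c) = Y·Q·(S₀ − S)·θ_c, so V = 0.432 × 2390 × (1720 − 18.7) × 16.9 / [3600 × (1 + 0.0604 × 16.9)] = 2.97×10^7 / 7275 = 4081 m³.

V ≈ 4080 m³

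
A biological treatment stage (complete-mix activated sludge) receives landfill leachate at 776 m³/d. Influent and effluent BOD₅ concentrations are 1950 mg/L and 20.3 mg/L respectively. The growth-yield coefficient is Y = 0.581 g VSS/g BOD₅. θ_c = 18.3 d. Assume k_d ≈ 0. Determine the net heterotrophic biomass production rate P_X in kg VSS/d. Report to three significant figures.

No decay correction is needed, so Y_obs = Y = 0.581.
Substrate removed = Q·(S₀ − S) = 776 m³/d × (1950 − 20.3) g/m³ = 1.5×10^6 g/d = 1497 kg/d.
Net biomass production P_X = Y_obs × Q·(S₀ − S) = 0.5810 × 1497 = 870.0 kg VSS/d.

P_X ≈ 870 kg VSS/d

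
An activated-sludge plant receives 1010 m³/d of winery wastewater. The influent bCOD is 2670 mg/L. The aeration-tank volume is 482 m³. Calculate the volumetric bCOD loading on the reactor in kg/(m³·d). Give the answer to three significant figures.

L_v = Q S₀ / V = 1010 × 2670 × 10⁻³ / 482.0 = 5.595 kg/(m³·d).

L_v ≈ 5.59 kg bCOD/(m³·d)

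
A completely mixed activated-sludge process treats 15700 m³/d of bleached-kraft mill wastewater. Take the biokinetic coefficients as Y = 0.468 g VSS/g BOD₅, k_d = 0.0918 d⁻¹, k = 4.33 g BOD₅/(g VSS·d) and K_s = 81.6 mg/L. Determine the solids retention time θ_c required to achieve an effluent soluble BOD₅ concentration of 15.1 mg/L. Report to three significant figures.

θ_c ≈ 4.45 d

From 1/θ_c = Y·k·S/(K_s + S) − k_d: Y·k·S/(K_s+S) = 0.468 × 4.33 × 15.1 / (81.6 + 15.1) = 0.3164 d⁻¹.
θ_c = 1/(μ − k_d) = 1/(0.3164 − 0.0918) = 1/0.2246 = 4.452 d.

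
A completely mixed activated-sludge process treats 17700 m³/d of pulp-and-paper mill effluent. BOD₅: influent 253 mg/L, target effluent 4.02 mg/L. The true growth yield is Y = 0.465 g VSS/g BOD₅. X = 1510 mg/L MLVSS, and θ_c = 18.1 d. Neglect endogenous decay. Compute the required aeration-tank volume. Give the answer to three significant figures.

Biomass mass balance (decay neglected): V·X = Y·Q·(S₀ − S)·θ_c, so V = 0.465 × 17700 × (253 − 4.02) × 18.1 / 1510 = 24564 m³.

V ≈ 24600 m³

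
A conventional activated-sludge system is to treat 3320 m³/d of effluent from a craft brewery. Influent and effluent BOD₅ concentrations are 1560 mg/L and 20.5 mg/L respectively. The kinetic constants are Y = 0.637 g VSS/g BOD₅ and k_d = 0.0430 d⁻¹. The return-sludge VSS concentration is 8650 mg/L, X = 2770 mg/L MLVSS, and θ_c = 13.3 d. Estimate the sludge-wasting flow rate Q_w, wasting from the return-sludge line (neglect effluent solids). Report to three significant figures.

Steady-state biomass mass balance: V·X·(1 + k_d·θ_c) = Y·Q·(S₀ − S)·θ_c, so V = 0.637 × 3320 × (1560 − 20.5) × 13.3 / [2770 × (1 + 0.0430 × 13.3)] = 4.33×10^7 / 4354 = 9945 m³.
θ_c = V·X/(Q_w·X_r) when wasting from the recycle, so Q_w = V·X/(θ_c·X_r) = 9945 × 2770 / (13.3 × 8650) = 239.5 m³/d.

Q_w ≈ 239 m³/d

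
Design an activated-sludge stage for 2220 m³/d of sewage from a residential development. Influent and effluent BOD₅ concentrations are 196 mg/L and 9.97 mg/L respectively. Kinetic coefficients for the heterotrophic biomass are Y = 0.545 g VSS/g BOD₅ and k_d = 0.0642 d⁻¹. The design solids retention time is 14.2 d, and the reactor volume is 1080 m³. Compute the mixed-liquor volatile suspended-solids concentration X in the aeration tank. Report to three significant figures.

X = Y·Q·ΔS·θ_c / [V·(1 + k_d θ_c)] = 0.545 × 2220 × (196 − 9.97) × 14.2 / [1080 × (1 + 0.0642 × 14.2)] = 1548 mg/L.

X ≈ 1550 mg/L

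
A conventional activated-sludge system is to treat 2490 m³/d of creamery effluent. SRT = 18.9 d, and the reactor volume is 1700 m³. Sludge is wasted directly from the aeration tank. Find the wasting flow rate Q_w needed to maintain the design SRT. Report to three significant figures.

Wasting from the aeration tank: Q_w = V / θ_c = 1700 / 18.9 = 89.95 m³/d.

Q_w ≈ 89.9 m³/d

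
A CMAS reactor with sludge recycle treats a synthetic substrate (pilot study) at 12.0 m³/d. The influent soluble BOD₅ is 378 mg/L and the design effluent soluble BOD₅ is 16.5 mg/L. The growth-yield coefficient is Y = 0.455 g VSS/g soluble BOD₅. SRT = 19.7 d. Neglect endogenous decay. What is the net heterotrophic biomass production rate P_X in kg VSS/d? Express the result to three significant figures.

With endogenous decay neglected, the observed yield equals the true yield: Y_obs = Y = 0.455 g VSS/g soluble BOD₅.
ΔS = 378 − 16.5 = 361.5 mg/L, so the substrate removal rate is 12.0 × 361.5/1000 = 4.338 kg soluble BOD₅/d.
P_X = Y_obs · Q(S₀ − S) = 0.4550 × 4.338 = 1.974 kg VSS/d.

P_X ≈ 1.97 kg VSS/d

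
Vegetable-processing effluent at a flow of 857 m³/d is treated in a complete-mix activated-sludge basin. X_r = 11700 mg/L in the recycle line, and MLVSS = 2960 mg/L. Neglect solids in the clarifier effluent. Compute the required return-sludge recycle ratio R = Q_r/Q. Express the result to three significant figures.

Solids balance on the clarifier gives (1+R)X = R·X_r, so R = X/(X_r − X) = 2960 / (11700 − 2960) = 0.3387.

R ≈ 0.339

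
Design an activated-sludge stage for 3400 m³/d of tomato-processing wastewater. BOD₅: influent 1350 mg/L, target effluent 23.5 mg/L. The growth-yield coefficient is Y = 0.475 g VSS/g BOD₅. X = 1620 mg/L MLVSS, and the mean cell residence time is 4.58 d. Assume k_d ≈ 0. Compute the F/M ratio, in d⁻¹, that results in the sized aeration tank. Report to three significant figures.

F/M ≈ 0.468 d⁻¹

Biomass mass balance (decay neglected): V·X = Y·Q·(S₀ − S)·θ_c, so V = 0.475 × 3400 × (1350 − 23.5) × 4.58 / 1620 = 6057 m³.
Food-to-microorganism ratio F/M = Q S₀ / (V X) = 3400 × 1350 / (6057 × 1620) = 0.4678 d⁻¹.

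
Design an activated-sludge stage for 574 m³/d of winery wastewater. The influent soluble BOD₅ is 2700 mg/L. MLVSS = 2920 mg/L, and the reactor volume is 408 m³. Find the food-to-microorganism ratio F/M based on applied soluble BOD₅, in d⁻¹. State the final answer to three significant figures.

F/M ≈ 1.30 d⁻¹

F/M = Q·S₀ / (V·X) = 574 × 2700 / (408.0 × 2920) = 1.301 g soluble BOD₅·(g VSS·d)⁻¹.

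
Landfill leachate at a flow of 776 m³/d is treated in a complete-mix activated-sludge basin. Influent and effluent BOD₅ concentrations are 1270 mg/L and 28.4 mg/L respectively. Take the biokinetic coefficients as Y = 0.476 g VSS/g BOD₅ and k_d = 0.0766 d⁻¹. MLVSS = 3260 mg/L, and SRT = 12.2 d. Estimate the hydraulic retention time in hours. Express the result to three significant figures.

Steady-state biomass mass balance: V·X·(1 + k_d·θ_c) = Y·Q·(S₀ − S)·θ_c, so V = 0.476 × 776 × (1270 − 28.4) × 12.2 / [3260 × (1 + 0.0766 × 12.2)] = 5.6×10^6 / 6307 = 887.2 m³.
HRT = V/Q = 887.2 m³ / 776 m³·d⁻¹ = 1.143 d × 24 = 27.44 h.

τ ≈ 27.4 h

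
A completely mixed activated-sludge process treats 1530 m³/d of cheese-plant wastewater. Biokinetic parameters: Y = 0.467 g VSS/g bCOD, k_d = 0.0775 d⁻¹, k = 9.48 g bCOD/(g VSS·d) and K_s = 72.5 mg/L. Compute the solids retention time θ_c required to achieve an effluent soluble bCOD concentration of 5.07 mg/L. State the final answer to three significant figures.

At the target effluent, Y k S/(K_s+S) = 0.467×9.48×5.07/77.57 = 0.2894 d⁻¹.
Then 1/θ_c = μ − k_d = 0.2894 − 0.0775 = 0.2119 d⁻¹, giving θ_c = 4.720 d.

θ_c ≈ 4.72 d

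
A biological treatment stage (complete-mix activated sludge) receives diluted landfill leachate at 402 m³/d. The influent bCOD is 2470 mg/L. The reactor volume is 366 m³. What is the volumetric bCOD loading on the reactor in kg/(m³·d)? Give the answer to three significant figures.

Applied bCOD load per unit volume = Q·S₀/V = (402 × 2470/1000)/366.0 = 2.713 kg bCOD·m⁻³·d⁻¹.

L_v ≈ 2.71 kg bCOD/(m³·d)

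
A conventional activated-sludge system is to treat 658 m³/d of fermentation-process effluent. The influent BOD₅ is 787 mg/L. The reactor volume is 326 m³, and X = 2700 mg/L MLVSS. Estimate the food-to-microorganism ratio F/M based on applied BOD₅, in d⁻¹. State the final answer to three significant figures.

Food-to-microorganism ratio F/M = Q S₀ / (V X) = 658 × 787 / (326.0 × 2700) = 0.5883 d⁻¹.

F/M ≈ 0.588 d⁻¹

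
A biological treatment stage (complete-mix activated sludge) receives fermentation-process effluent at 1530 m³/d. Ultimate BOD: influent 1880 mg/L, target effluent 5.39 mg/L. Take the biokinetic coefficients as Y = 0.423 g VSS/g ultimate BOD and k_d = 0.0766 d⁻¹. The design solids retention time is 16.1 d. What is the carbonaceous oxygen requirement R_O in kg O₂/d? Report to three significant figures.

R_O ≈ 2100 kg O₂/d

Correct the yield for decay: Y_obs = Y/(1 + k_d θ_c) = 0.423 / (1 + 0.0766 × 16.1) = 0.423 / 2.233 = 0.1894.
Q·(S₀ − S) = 1530 × (1880 − 5.39) × 10⁻³ = 2868 kg/d removed.
P_X = Y_obs·Q·(S₀ − S) = 0.1894 × 2868 = 543.3 kg VSS/d.
R_O = Q·(S₀ − S) − 1.42·P_X = 2868 − 1.42 × 543.3 = 2097 kg O₂/d.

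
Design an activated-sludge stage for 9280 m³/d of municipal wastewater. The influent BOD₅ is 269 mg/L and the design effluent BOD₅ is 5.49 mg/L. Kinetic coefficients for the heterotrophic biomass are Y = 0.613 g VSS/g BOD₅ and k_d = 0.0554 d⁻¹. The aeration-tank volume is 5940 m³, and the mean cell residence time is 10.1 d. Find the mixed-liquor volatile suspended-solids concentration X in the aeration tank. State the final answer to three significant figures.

X ≈ 1630 mg/L

X = Y·Q·ΔS·θ_c / [V·(1 + k_d θ_c)] = 0.613 × 9280 × (269 − 5.49) × 10.1 / [5940 × (1 + 0.0554 × 10.1)] = 1634 mg/L.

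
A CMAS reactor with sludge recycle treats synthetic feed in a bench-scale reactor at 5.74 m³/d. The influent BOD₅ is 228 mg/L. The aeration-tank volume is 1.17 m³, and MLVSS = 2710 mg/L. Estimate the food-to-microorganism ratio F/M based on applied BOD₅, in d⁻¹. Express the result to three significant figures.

F/M ≈ 0.413 d⁻¹

Food-to-microorganism ratio F/M = Q S₀ / (V X) = 5.74 × 228 / (1.170 × 2710) = 0.4128 d⁻¹.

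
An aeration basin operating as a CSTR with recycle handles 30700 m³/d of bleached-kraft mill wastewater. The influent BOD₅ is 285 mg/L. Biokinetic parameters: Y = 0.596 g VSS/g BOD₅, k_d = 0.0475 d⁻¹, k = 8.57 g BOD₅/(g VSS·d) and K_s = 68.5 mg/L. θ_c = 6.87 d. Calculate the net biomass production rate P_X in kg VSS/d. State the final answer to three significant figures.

P_X ≈ 3890 kg VSS/d

From the Monod/SRT balance for a CMAS, S = K_s·(1+k_d θ_c)/[θ_c·(Y k − k_d) − 1] = 68.5 × (1 + 0.0475 × 6.87) / [6.87 × (0.596 × 8.57 − 0.0475) − 1] = 90.85 / 33.76 = 2.691 mg/L.
Y_obs = Y / (1 + k_d θ_c) = 0.596 / (1 + 0.0475 × 6.87) = 0.596 / 1.326 = 0.4494.
Substrate removed = Q·(S₀ − S) = 30700 m³/d × (285 − 2.69) g/m³ = 8.67×10^6 g/d = 8667 kg/d.
So the net sludge growth is P_X = 0.4494 × 8667 = 3895 kg VSS/d.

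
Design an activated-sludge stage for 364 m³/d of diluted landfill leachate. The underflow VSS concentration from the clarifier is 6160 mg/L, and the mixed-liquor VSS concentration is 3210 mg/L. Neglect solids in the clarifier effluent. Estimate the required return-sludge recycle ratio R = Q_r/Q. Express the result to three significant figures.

R ≈ 1.09

Solids balance on the clarifier gives (1+R)X = R·X_r, so R = X/(X_r − X) = 3210 / (6160 − 3210) = 1.088.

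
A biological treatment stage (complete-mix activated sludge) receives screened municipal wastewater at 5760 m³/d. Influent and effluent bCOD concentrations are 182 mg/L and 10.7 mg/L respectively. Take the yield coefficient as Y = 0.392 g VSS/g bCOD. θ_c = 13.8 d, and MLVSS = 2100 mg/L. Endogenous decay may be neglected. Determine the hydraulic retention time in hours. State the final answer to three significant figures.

With k_d = 0 the design equation reduces to V = Y Q (S₀−S) θ_c / X = 0.392 × 5760 × (182 − 10.7) × 13.8 / 2100 = 2542 m³.
Hydraulic retention time τ = V/Q = 2542 / 5760 = 0.4413 d = 10.59 h.

τ ≈ 10.6 h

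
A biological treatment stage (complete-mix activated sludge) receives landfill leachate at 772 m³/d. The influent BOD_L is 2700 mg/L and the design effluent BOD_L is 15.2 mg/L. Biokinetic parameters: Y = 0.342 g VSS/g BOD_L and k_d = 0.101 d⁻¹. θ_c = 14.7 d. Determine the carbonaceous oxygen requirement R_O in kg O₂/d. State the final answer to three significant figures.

R_O ≈ 1670 kg O₂/d

Y_obs = Y / (1 + k_d θ_c) = 0.342 / (1 + 0.101 × 14.7) = 0.342 / 2.485 = 0.1376.
ΔS = 2700 − 15.2 = 2685 mg/L, so the substrate removal rate is 772 × 2685/1000 = 2073 kg BOD_L/d.
Biomass synthesised: P_X = Y_obs × 2073 = 285.3 kg VSS/d.
Carbonaceous O₂ demand = substrate oxidised − cell-mass equivalent = 2073 − 1.42 × 285.3 = 1668 kg O₂/d.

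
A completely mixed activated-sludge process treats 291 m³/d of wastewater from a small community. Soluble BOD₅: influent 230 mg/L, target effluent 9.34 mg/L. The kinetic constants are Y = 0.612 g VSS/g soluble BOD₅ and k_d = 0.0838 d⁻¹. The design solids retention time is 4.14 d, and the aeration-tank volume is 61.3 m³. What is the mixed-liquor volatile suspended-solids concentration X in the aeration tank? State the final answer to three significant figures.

X ≈ 1970 mg/L

From V·X·(1 + k_d·θ_c) = Y·Q·(S₀ − S)·θ_c: X = 0.612 × 291 × (230 − 9.34) × 4.14 / [61.3 × (1 + 0.0838 × 4.14)] = 1970 mg/L.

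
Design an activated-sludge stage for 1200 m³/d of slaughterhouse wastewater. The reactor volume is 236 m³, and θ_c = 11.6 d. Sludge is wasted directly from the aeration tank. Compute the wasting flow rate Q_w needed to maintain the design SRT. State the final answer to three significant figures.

Q_w ≈ 20.3 m³/d

For wasting at MLVSS concentration, Q_w = V/θ_c = 236.0/11.6 = 20.34 m³/d.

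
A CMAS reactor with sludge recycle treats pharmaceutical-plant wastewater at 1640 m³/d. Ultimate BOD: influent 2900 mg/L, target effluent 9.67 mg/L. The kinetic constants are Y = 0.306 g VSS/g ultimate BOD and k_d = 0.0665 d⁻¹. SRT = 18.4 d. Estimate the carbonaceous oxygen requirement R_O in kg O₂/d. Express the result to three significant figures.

The observed yield is Y_obs = Y/(1 + k_d·θ_c) = 0.306 / (1 + 0.0665 × 18.4) = 0.306 / 2.224 = 0.1376 g VSS per g ultimate BOD removed.
ΔS = 2900 − 9.67 = 2890 mg/L, so the substrate removal rate is 1640 × 2890/1000 = 4740 kg ultimate BOD/d.
Biomass synthesised: P_X = Y_obs × 4740 = 652.3 kg VSS/d.
Carbonaceous O₂ demand = substrate oxidised − cell-mass equivalent = 4740 − 1.42 × 652.3 = 3814 kg O₂/d.

R_O ≈ 3810 kg O₂/d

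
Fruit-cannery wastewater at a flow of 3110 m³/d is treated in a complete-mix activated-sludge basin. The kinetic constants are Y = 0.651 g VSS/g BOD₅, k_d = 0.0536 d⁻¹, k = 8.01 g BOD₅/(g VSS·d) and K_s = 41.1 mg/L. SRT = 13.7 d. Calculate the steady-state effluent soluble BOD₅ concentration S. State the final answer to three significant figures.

Effluent substrate depends only on kinetics and SRT: S = K_s(1 + k_d θ_c) / [θ_c(Yk − k_d) − 1] = 41.1 × (1 + 0.0536 × 13.7) / [13.7 × (0.651 × 8.01 − 0.0536) − 1] = 71.28 / 69.70 = 1.023 mg/L.

S ≈ 1.02 mg/L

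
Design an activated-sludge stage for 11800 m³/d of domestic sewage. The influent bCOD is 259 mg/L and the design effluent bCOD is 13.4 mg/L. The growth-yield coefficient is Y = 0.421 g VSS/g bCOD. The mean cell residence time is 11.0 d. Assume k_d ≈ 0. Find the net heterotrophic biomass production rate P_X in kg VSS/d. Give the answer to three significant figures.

With endogenous decay neglected, the observed yield equals the true yield: Y_obs = Y = 0.421 g VSS/g bCOD.
Q·(S₀ − S) = 11800 × (259 − 13.4) × 10⁻³ = 2898 kg/d removed.
P_X = Y_obs · Q(S₀ − S) = 0.4210 × 2898 = 1220 kg VSS/d.

P_X ≈ 1220 kg VSS/d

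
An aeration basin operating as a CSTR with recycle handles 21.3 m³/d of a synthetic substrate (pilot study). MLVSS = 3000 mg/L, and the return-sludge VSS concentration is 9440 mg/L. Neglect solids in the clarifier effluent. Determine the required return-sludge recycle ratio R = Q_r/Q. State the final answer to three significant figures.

R ≈ 0.466

Solids balance on the clarifier gives (1+R)X = R·X_r, so R = X/(X_r − X) = 3000 / (9440 − 3000) = 0.4658.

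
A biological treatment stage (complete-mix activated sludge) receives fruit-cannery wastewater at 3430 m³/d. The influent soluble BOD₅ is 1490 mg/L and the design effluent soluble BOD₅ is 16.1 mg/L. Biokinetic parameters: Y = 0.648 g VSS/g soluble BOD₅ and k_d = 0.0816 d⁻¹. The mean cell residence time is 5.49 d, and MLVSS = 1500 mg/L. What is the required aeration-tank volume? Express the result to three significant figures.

V ≈ 8280 m³

Rearranging the biomass balance for a CMAS with decay, V = Y·Q·ΔS·θ_c / [X·(1+k_d θ_c)] = 0.648 × 3430 × (1490 − 16.1) × 5.49 / [1500 × (1 + 0.0816 × 5.49)] = 1.8×10^7 / 2172 = 8280 m³.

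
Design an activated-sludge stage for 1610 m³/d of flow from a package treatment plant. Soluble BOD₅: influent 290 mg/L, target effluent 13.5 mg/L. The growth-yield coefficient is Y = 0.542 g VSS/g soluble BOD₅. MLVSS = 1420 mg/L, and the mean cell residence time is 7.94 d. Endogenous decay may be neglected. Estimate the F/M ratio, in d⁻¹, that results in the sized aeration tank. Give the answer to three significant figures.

F/M ≈ 0.244 d⁻¹

Biomass mass balance (decay neglected): V·X = Y·Q·(S₀ − S)·θ_c, so V = 0.542 × 1610 × (290 − 13.5) × 7.94 / 1420 = 1349 m³.
F/M = Q·S₀ / (V·X) = 1610 × 290 / (1349 × 1420) = 0.2437 g soluble BOD₅·(g VSS·d)⁻¹.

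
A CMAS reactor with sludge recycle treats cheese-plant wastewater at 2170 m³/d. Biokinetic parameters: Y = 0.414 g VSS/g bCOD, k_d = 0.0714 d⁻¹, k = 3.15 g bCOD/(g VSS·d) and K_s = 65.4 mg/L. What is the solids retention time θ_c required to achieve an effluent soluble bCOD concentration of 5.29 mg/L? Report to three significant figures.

θ_c ≈ 38.2 d

From 1/θ_c = Y·k·S/(K_s + S) − k_d: Y·k·S/(K_s+S) = 0.414 × 3.15 × 5.29 / (65.4 + 5.29) = 0.09759 d⁻¹.
θ_c = 1/(μ − k_d) = 1/(0.09759 − 0.0714) = 1/0.02619 = 38.18 d.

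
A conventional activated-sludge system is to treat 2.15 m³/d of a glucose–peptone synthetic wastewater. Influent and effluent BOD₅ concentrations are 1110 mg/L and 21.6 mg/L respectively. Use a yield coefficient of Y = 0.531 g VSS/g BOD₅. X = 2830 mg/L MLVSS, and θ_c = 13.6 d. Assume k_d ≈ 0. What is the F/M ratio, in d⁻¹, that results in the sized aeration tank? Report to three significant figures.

Biomass mass balance (decay neglected): V·X = Y·Q·(S₀ − S)·θ_c, so V = 0.531 × 2.15 × (1110 − 21.6) × 13.6 / 2830 = 5.971 m³.
Food-to-microorganism ratio F/M = Q S₀ / (V X) = 2.15 × 1110 / (5.971 × 2830) = 0.1412 d⁻¹.

F/M ≈ 0.141 d⁻¹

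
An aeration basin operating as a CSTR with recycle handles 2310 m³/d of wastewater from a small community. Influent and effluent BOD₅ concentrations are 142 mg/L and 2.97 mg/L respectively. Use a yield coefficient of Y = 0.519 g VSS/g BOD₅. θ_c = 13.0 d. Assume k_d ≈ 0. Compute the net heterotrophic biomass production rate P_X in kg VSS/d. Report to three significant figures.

P_X ≈ 167 kg VSS/d

With endogenous decay neglected, the observed yield equals the true yield: Y_obs = Y = 0.519 g VSS/g BOD₅.
Mass of BOD₅ removed per day: Q(S₀ − S) = 2310 × 139.0 g/m³ = 321.2 kg/d.
Biomass produced: P_X = Y_obs·Q·ΔS = 0.5190 × 321.2 ≈ 166.7 kg VSS/d.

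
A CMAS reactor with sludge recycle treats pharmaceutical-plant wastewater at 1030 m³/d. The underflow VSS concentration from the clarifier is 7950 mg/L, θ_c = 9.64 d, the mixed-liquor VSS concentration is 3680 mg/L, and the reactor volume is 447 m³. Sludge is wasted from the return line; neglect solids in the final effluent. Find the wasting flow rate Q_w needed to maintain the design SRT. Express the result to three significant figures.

Q_w ≈ 21.5 m³/d

Wasting from the return line (neglecting effluent solids): Q_w = V·X / (θ_c·X_r) = 447.0 × 3680 / (9.64 × 7950) = 21.46 m³/d.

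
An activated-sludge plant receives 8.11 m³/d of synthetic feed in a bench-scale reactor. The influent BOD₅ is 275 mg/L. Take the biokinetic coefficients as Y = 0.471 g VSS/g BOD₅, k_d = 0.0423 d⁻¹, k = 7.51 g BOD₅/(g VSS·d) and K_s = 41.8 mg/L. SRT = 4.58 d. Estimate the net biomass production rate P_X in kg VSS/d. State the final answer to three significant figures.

From the Monod/SRT balance for a CMAS, S = K_s·(1+k_d θ_c)/[θ_c·(Y k − k_d) − 1] = 41.8 × (1 + 0.0423 × 4.58) / [4.58 × (0.471 × 7.51 − 0.0423) − 1] = 49.90 / 15.01 = 3.325 mg/L.
The observed yield is Y_obs = Y/(1 + k_d·θ_c) = 0.471 / (1 + 0.0423 × 4.58) = 0.471 / 1.194 = 0.3946 g VSS per g BOD₅ removed.
ΔS = 275 − 3.33 = 271.7 mg/L, so the substrate removal rate is 8.11 × 271.7/1000 = 2.203 kg BOD₅/d.
P_X = Y_obs · Q(S₀ − S) = 0.3946 × 2.203 = 0.8693 kg VSS/d.

P_X ≈ 0.869 kg VSS/d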